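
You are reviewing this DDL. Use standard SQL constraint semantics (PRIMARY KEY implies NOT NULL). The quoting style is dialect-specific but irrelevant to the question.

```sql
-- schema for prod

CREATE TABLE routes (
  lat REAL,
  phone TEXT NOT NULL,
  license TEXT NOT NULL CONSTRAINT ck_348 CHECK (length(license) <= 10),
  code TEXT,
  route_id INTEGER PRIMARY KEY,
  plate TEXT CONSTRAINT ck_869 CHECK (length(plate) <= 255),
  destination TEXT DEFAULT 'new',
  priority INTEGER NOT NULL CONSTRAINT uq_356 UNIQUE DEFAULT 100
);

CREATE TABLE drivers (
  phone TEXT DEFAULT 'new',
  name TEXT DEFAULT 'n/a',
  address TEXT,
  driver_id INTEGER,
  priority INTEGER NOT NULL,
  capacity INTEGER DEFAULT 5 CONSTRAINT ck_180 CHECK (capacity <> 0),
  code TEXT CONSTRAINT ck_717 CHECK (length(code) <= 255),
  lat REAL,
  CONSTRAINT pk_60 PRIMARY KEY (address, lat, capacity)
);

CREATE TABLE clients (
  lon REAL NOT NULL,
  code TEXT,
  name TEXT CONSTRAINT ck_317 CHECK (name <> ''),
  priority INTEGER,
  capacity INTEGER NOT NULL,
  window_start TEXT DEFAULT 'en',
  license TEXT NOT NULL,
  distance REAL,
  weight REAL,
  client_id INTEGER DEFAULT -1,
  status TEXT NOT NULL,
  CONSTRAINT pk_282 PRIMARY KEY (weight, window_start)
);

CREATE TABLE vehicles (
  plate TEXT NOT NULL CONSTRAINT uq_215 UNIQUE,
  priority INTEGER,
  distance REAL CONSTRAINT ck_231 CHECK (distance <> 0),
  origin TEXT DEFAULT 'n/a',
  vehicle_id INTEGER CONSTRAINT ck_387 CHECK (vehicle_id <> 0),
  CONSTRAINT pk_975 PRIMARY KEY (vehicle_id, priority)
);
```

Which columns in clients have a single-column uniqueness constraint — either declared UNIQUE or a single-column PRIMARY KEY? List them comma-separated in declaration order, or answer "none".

none

- lon: no UNIQUE or single-column PK constraint.
- code: no UNIQUE or single-column PK constraint.
- name: no UNIQUE or single-column PK constraint.
- priority: no UNIQUE or single-column PK constraint.
- capacity: no UNIQUE or single-column PK constraint.
- window_start: part of a composite PRIMARY KEY — only the tuple is unique, not this column on its own.
- license: no UNIQUE or single-column PK constraint.
- distance: no UNIQUE or single-column PK constraint.
- weight: part of a composite PRIMARY KEY — only the tuple is unique, not this column on its own.
- client_id: no UNIQUE or single-column PK constraint.
- status: no UNIQUE or single-column PK constraint.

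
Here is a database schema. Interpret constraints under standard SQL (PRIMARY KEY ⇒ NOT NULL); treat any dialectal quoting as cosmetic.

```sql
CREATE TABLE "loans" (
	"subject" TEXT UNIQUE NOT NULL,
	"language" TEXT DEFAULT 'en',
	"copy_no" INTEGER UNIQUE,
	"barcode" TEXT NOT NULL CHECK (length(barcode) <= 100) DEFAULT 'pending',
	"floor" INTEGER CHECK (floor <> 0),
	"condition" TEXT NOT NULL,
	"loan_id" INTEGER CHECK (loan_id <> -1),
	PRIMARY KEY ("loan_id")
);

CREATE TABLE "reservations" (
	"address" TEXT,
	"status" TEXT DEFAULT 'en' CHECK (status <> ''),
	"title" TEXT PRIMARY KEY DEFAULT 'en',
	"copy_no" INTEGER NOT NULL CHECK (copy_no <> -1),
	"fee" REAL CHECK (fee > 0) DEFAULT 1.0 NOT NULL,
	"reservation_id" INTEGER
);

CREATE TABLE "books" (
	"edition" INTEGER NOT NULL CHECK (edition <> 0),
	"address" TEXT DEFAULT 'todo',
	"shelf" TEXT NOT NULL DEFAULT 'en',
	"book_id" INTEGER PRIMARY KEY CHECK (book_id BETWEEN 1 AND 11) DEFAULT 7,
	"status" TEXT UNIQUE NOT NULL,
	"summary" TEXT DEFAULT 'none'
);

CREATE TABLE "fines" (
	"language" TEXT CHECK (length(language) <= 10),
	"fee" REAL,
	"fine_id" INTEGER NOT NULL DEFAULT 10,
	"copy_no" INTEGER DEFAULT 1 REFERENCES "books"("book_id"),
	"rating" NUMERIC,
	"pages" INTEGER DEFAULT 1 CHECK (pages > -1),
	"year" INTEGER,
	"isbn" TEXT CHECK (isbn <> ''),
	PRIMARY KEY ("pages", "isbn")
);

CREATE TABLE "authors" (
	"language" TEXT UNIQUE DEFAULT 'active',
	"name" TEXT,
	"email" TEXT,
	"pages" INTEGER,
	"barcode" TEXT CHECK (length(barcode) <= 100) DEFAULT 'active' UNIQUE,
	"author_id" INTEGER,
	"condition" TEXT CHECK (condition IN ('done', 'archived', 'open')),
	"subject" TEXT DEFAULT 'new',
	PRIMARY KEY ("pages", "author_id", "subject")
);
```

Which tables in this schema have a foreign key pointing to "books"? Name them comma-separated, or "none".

fines

- fines.copy_no references books(book_id).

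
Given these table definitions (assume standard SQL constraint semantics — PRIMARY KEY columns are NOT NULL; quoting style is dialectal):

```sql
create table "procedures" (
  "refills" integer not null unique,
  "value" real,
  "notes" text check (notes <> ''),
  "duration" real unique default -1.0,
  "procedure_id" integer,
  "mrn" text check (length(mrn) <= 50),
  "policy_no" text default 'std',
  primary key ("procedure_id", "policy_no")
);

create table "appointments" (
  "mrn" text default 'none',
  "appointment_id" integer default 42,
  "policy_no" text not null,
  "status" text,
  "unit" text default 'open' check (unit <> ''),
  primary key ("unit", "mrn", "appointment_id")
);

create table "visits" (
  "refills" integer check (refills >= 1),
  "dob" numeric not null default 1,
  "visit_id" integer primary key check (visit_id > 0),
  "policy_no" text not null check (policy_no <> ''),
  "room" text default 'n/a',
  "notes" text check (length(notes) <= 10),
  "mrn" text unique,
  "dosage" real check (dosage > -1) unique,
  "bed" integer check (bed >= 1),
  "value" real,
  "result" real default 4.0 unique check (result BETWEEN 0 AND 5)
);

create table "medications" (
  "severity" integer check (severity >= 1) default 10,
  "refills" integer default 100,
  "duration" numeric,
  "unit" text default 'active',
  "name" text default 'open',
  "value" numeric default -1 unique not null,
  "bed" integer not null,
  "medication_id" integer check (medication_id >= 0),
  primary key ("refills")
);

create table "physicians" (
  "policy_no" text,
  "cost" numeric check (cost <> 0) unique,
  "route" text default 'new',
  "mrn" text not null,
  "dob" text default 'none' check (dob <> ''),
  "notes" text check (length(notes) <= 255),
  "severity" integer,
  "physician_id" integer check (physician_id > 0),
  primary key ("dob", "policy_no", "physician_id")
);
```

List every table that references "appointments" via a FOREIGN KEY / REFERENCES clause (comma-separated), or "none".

none

No REFERENCES clause anywhere in the schema names appointments.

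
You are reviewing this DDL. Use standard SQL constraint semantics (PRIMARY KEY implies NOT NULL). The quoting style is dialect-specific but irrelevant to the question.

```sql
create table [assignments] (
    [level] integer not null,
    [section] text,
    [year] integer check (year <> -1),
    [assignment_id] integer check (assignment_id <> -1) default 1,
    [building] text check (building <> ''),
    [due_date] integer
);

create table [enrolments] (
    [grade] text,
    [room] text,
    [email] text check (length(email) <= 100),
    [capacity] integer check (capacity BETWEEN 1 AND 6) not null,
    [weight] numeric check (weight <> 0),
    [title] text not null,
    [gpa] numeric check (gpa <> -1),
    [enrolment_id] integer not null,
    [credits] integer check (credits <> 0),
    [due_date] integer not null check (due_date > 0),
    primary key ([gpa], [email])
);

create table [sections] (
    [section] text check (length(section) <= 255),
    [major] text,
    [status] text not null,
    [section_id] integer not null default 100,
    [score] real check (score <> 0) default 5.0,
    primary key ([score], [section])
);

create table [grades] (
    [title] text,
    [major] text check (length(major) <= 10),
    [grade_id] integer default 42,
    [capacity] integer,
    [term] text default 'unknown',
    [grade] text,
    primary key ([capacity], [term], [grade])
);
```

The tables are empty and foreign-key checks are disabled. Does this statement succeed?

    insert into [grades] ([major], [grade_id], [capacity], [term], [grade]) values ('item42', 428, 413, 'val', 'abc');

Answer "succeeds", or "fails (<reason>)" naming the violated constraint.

succeeds

NOT NULL columns: capacity is supplied; grade is supplied; term is supplied.
CHECK constraints: 'item42' satisfies (length(major) <= 10).
No constraint is violated.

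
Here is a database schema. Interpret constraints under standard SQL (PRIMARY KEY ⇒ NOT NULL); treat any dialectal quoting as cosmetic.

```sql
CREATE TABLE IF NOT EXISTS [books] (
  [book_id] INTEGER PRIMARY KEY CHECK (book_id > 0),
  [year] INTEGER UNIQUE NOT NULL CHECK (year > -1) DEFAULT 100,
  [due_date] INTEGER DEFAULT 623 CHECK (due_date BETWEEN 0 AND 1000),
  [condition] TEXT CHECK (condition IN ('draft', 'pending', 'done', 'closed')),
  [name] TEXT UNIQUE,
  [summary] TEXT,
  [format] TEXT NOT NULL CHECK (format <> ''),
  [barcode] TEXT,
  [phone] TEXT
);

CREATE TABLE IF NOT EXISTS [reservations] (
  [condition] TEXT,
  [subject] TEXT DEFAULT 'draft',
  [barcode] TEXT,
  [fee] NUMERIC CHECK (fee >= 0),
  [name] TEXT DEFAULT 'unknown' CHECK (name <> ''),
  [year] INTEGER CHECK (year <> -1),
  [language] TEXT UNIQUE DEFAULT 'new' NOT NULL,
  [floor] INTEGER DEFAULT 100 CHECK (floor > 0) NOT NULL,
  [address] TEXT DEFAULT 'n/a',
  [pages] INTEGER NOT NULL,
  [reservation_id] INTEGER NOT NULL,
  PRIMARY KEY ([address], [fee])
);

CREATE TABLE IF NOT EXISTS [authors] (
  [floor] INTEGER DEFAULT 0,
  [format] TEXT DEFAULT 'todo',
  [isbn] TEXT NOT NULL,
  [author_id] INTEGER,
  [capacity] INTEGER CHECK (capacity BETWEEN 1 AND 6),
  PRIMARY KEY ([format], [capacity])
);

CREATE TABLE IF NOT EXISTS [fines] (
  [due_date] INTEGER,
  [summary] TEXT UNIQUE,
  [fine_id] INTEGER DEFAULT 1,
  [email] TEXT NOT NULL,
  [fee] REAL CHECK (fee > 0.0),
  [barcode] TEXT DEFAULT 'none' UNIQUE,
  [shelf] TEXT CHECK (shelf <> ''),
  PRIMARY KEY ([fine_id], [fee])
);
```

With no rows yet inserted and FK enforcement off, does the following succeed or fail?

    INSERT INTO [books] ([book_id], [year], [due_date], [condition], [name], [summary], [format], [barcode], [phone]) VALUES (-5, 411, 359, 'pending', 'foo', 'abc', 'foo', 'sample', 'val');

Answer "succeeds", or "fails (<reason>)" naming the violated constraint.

The value -5 for book_id violates CHECK (book_id > 0).

fails (CHECK on book_id)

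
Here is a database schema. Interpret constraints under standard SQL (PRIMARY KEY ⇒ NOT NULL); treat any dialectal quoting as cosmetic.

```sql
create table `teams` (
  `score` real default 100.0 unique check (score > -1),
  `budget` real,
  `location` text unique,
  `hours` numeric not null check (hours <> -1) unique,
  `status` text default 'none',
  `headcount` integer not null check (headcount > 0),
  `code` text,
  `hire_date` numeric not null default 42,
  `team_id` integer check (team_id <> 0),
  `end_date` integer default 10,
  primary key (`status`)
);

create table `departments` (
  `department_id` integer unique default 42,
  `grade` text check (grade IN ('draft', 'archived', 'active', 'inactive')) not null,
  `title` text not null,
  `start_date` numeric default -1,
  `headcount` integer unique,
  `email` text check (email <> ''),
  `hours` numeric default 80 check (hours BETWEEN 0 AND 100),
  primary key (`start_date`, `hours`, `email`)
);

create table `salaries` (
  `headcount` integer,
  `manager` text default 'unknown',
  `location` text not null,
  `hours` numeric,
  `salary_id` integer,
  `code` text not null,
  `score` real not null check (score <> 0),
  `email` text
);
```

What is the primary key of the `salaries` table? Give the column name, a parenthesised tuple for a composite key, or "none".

No column is declared PRIMARY KEY inline, and there is no table-level PRIMARY KEY clause in salaries.

none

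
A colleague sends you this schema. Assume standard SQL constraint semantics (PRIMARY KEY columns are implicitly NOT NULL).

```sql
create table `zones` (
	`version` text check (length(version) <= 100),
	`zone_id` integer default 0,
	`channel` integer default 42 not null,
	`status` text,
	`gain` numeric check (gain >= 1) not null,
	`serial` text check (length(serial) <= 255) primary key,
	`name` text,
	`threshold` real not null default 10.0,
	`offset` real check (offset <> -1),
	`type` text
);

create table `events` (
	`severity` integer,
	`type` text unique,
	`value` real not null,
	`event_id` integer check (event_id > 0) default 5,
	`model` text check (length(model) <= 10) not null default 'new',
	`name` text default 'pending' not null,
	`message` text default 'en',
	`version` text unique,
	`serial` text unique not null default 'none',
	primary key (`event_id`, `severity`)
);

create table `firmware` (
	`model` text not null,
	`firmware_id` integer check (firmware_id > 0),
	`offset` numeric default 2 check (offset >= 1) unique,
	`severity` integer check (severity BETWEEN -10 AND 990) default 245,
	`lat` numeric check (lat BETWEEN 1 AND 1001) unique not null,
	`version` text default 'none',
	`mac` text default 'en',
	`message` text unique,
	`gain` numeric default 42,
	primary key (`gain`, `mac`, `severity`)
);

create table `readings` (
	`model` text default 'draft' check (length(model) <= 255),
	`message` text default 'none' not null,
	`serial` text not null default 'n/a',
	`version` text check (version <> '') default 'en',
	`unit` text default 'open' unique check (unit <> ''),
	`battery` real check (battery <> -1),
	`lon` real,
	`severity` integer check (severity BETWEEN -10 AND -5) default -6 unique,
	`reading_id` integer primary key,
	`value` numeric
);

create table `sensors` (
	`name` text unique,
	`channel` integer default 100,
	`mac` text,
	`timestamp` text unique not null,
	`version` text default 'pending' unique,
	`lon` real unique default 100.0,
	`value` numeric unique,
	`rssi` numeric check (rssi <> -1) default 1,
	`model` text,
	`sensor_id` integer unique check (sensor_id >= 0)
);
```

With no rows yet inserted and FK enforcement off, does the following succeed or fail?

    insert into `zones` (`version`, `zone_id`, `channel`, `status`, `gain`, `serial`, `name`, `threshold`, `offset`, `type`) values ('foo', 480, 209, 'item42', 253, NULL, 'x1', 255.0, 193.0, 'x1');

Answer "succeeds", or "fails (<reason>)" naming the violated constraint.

fails (NOT NULL on serial)

serial is explicitly set to NULL, but serial is part of the PRIMARY KEY (implied NOT NULL).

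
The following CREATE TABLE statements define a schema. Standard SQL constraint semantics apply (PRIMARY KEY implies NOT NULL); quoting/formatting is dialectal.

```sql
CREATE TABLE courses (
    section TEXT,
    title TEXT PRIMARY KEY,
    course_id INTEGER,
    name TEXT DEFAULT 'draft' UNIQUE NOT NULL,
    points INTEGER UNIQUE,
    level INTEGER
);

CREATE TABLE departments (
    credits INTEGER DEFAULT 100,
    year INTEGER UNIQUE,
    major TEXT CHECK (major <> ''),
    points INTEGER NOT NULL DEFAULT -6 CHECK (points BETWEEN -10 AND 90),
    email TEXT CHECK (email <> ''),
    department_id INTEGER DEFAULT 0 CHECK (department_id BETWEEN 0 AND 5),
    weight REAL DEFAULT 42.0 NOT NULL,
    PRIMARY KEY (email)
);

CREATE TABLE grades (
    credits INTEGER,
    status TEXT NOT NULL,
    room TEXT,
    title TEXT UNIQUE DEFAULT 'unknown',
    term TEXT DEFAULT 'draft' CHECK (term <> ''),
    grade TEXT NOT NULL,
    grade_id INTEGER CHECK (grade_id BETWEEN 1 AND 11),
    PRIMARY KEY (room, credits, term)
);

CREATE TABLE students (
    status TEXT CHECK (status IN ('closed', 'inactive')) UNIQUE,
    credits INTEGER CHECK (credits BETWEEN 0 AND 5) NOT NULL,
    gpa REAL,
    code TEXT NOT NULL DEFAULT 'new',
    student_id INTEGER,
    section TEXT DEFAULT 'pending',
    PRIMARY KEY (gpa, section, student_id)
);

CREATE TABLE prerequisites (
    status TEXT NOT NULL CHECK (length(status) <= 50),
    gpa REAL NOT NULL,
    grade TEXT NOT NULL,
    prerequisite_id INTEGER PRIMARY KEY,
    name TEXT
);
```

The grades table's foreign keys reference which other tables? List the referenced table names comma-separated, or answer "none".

No column in grades has a REFERENCES clause.

none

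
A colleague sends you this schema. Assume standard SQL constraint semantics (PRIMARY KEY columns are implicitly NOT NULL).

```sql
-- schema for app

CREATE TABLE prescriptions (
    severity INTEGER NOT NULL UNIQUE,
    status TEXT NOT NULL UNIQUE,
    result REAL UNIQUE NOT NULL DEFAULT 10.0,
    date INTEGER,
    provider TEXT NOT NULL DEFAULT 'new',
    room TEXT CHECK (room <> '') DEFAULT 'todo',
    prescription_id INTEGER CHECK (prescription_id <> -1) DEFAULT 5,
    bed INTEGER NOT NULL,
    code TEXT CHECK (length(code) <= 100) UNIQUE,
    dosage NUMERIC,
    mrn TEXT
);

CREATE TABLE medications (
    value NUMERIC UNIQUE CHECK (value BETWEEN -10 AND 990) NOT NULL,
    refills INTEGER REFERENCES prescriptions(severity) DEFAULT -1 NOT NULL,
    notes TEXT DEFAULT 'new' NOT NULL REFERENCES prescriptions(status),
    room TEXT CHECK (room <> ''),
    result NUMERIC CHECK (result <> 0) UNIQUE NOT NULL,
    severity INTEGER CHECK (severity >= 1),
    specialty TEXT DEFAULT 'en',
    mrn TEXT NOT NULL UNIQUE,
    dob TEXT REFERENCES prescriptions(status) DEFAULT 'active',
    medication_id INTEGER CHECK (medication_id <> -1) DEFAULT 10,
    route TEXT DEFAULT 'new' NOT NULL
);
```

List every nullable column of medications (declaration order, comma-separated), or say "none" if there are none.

- value: declared NOT NULL → not nullable.
- refills: declared NOT NULL → not nullable.
- notes: declared NOT NULL → not nullable.
- room: CHECK does not forbid NULL (a CHECK constraint passes when its expression is NULL) → nullable.
- result: declared NOT NULL → not nullable.
- severity: CHECK does not forbid NULL (a CHECK constraint passes when its expression is NULL) → nullable.
- specialty: DEFAULT only fills an omitted column; an explicit NULL is still allowed → nullable.
- mrn: declared NOT NULL → not nullable.
- dob: a foreign key column may be NULL unless separately constrained → nullable.
- medication_id: CHECK does not forbid NULL (a CHECK constraint passes when its expression is NULL) → nullable.
- route: declared NOT NULL → not nullable.

room, severity, specialty, dob, medication_id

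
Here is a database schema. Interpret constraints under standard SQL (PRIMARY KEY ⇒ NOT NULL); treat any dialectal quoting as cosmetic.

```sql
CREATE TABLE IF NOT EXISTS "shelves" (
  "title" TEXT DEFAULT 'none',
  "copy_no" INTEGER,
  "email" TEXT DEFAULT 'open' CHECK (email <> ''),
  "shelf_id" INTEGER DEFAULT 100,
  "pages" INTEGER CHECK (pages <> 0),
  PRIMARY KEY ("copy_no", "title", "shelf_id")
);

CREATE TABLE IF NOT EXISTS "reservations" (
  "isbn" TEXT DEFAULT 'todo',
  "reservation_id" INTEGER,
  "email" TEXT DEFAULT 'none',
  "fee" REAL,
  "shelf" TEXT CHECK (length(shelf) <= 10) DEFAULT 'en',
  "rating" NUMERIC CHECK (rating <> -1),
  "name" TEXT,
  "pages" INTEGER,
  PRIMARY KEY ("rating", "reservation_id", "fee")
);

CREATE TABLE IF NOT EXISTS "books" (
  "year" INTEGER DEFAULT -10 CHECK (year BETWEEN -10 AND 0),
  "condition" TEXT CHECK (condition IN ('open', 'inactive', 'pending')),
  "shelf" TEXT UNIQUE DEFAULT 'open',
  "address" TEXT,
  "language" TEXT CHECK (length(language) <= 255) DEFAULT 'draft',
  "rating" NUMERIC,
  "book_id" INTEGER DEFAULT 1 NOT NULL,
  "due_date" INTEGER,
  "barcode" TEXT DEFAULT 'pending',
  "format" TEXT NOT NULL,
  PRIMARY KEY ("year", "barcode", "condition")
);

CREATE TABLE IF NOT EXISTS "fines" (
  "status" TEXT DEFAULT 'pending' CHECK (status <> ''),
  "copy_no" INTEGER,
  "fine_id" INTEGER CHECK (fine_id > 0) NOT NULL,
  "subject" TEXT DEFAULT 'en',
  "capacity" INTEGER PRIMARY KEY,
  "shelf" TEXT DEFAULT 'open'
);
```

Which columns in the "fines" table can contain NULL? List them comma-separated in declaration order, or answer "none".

- status: CHECK does not forbid NULL (a CHECK constraint passes when its expression is NULL) → nullable.
- copy_no: no NOT NULL constraint applies → nullable.
- fine_id: declared NOT NULL → not nullable.
- subject: DEFAULT only fills an omitted column; an explicit NULL is still allowed → nullable.
- capacity: part of the PRIMARY KEY, which implies NOT NULL → not nullable.
- shelf: DEFAULT only fills an omitted column; an explicit NULL is still allowed → nullable.

status, copy_no, subject, shelf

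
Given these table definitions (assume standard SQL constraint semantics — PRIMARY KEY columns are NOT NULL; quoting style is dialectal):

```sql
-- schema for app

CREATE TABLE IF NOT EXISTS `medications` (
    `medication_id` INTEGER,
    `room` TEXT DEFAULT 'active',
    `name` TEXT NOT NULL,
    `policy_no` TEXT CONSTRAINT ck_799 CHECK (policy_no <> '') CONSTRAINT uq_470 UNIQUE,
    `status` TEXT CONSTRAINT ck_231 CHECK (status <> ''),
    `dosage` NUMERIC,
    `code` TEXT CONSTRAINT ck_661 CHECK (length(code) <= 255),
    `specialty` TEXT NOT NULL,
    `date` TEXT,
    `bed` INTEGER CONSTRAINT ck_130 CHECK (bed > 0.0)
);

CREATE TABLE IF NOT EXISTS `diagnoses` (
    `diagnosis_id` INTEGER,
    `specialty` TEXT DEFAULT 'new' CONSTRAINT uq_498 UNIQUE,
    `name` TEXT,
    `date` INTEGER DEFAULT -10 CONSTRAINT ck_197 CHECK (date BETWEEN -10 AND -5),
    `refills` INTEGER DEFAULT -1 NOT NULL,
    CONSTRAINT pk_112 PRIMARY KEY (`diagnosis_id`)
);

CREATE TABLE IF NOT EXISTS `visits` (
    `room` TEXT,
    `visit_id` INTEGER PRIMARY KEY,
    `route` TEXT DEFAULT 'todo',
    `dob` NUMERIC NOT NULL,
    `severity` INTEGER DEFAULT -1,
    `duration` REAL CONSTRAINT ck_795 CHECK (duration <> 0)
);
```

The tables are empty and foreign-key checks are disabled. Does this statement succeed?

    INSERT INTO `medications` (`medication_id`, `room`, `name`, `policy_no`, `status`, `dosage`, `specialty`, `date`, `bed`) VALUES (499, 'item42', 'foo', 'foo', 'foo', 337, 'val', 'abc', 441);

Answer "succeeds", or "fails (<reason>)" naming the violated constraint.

NOT NULL columns: name is supplied; specialty is supplied.
CHECK constraints: 'foo' satisfies (policy_no <> ''); 'foo' satisfies (status <> ''); 441 satisfies (bed > 0.0).
No constraint is violated.

succeeds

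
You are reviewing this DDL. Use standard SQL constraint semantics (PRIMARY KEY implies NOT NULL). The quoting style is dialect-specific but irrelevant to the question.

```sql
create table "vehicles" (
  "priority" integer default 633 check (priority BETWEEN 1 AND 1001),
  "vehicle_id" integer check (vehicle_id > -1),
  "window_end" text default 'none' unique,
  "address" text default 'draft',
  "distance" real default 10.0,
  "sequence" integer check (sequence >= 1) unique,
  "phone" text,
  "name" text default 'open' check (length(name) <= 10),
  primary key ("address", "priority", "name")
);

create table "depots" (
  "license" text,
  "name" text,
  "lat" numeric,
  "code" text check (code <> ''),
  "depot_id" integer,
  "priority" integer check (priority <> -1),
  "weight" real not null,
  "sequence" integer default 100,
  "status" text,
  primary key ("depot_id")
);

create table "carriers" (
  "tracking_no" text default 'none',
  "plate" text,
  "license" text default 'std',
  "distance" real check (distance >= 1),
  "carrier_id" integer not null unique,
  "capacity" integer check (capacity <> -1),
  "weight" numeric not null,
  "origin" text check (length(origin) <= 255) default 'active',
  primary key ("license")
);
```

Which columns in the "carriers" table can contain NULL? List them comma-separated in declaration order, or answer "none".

tracking_no, plate, distance, capacity, origin

- tracking_no: DEFAULT only fills an omitted column; an explicit NULL is still allowed → nullable.
- plate: no NOT NULL constraint applies → nullable.
- license: part of the PRIMARY KEY, which implies NOT NULL → not nullable.
- distance: CHECK does not forbid NULL (a CHECK constraint passes when its expression is NULL) → nullable.
- carrier_id: declared NOT NULL → not nullable.
- capacity: CHECK does not forbid NULL (a CHECK constraint passes when its expression is NULL) → nullable.
- weight: declared NOT NULL → not nullable.
- origin: CHECK does not forbid NULL (a CHECK constraint passes when its expression is NULL) → nullable.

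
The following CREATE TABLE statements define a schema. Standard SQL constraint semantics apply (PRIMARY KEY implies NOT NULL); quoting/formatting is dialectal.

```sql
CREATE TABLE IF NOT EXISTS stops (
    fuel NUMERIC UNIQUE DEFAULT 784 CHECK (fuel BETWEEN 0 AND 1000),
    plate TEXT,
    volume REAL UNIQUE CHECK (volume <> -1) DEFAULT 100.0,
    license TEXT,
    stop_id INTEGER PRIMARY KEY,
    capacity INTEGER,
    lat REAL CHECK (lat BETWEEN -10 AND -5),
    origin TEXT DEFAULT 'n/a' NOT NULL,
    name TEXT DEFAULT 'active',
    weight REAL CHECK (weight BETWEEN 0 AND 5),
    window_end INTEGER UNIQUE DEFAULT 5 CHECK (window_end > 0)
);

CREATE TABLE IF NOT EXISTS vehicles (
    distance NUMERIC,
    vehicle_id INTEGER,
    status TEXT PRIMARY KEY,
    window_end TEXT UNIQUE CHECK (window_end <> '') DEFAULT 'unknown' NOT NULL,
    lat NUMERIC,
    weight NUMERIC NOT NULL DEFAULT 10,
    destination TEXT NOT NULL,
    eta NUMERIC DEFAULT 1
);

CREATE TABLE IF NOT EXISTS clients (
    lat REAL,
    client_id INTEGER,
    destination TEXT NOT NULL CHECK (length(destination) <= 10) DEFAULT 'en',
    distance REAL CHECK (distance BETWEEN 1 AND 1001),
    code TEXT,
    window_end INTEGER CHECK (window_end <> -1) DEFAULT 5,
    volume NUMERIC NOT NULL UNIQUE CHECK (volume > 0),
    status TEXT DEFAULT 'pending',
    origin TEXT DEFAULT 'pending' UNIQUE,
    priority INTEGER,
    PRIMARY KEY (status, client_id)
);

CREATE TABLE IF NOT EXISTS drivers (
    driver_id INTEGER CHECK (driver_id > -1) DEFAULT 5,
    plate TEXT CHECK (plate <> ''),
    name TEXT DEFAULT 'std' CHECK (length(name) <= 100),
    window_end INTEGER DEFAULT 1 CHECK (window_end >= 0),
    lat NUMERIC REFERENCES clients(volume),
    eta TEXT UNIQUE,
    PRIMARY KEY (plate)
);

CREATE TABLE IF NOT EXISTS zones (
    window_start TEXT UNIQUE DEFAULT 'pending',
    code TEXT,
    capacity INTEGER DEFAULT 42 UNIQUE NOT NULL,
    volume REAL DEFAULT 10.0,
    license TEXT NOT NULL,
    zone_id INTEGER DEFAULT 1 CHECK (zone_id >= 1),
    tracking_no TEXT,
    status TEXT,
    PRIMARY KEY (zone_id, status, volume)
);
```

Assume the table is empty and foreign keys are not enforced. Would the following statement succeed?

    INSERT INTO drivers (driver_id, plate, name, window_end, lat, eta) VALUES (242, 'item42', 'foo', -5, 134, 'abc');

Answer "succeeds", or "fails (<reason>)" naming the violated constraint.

The value -5 for window_end violates CHECK (window_end >= 0).

fails (CHECK on window_end)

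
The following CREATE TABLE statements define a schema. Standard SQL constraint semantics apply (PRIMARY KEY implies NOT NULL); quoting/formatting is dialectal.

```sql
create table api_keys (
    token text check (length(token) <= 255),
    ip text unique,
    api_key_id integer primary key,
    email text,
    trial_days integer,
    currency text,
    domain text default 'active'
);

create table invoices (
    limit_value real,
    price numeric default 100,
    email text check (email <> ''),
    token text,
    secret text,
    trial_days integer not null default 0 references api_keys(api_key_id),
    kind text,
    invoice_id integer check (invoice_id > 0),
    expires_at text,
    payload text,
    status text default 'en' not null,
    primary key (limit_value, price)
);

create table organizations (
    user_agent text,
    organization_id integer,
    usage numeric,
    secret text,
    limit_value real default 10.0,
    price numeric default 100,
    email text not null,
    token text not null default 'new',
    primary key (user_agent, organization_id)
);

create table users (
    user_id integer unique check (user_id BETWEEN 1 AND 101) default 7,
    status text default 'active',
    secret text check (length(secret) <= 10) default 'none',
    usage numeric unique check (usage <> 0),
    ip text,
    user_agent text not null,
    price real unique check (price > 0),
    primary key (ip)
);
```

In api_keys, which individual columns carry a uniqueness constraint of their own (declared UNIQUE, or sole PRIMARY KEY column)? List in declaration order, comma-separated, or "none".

- token: no UNIQUE or single-column PK constraint.
- ip: declared UNIQUE → unique.
- api_key_id: single-column PRIMARY KEY → unique.
- email: no UNIQUE or single-column PK constraint.
- trial_days: no UNIQUE or single-column PK constraint.
- currency: no UNIQUE or single-column PK constraint.
- domain: no UNIQUE or single-column PK constraint.

ip, api_key_id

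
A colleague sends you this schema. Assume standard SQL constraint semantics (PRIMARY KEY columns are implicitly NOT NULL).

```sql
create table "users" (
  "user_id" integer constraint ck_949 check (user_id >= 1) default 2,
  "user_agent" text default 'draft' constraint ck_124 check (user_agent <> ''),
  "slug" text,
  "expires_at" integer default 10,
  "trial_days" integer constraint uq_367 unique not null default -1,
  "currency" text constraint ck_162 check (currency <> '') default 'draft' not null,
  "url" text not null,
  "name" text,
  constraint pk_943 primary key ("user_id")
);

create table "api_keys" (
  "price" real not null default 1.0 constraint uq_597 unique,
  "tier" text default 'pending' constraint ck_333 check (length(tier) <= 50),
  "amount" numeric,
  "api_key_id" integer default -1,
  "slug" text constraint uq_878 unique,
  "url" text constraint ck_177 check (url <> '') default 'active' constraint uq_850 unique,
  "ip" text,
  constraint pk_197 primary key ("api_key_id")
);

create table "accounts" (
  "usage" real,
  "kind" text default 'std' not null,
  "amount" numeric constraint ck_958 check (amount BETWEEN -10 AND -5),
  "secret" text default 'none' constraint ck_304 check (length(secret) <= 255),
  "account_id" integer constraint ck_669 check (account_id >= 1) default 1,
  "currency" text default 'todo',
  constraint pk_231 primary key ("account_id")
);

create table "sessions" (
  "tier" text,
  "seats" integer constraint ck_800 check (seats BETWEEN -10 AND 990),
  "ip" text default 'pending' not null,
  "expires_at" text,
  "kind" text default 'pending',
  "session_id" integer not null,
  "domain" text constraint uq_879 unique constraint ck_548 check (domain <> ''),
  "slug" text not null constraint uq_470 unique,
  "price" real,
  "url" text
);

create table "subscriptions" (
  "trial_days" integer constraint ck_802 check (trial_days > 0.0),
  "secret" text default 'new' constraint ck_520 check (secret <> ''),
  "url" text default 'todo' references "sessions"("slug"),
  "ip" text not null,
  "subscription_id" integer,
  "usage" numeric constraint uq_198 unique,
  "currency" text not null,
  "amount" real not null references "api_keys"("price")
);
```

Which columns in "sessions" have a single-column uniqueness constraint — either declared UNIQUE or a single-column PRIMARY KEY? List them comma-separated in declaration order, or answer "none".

- tier: no UNIQUE or single-column PK constraint.
- seats: no UNIQUE or single-column PK constraint.
- ip: no UNIQUE or single-column PK constraint.
- expires_at: no UNIQUE or single-column PK constraint.
- kind: no UNIQUE or single-column PK constraint.
- session_id: no UNIQUE or single-column PK constraint.
- domain: declared UNIQUE → unique.
- slug: declared UNIQUE → unique.
- price: no UNIQUE or single-column PK constraint.
- url: no UNIQUE or single-column PK constraint.

domain, slug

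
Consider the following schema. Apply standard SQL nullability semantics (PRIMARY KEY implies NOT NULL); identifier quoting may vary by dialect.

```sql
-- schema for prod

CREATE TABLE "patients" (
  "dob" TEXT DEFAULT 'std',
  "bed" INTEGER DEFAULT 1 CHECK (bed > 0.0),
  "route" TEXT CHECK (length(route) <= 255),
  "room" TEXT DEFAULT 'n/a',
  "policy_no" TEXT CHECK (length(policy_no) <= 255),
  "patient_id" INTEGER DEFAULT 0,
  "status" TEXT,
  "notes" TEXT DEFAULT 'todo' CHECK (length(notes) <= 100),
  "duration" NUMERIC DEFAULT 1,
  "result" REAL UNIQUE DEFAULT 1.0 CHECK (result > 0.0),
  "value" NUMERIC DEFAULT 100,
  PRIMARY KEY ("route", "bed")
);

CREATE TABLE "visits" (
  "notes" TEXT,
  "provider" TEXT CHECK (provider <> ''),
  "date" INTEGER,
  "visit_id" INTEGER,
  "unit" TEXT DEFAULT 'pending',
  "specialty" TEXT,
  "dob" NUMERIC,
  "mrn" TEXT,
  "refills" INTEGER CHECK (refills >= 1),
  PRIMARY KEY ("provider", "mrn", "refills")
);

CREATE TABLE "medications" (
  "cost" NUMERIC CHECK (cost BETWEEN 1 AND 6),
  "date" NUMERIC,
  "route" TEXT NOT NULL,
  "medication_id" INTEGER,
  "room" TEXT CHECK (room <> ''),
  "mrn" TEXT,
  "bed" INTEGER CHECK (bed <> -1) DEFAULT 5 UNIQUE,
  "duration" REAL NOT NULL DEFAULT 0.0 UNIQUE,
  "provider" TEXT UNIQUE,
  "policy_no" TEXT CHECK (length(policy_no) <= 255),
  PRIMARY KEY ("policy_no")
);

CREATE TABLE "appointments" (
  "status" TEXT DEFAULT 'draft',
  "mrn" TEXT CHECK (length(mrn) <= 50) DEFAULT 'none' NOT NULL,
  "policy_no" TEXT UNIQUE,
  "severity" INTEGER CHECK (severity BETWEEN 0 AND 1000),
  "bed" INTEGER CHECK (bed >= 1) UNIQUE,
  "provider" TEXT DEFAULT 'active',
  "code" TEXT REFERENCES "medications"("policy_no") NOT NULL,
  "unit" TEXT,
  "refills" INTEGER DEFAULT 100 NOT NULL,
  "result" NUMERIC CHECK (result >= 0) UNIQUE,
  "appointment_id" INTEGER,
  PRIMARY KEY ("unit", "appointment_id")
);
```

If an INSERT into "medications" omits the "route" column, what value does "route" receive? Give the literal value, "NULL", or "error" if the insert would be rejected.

error

route has no DEFAULT clause.
Omitting it would insert NULL, but it is declared NOT NULL, so the INSERT fails.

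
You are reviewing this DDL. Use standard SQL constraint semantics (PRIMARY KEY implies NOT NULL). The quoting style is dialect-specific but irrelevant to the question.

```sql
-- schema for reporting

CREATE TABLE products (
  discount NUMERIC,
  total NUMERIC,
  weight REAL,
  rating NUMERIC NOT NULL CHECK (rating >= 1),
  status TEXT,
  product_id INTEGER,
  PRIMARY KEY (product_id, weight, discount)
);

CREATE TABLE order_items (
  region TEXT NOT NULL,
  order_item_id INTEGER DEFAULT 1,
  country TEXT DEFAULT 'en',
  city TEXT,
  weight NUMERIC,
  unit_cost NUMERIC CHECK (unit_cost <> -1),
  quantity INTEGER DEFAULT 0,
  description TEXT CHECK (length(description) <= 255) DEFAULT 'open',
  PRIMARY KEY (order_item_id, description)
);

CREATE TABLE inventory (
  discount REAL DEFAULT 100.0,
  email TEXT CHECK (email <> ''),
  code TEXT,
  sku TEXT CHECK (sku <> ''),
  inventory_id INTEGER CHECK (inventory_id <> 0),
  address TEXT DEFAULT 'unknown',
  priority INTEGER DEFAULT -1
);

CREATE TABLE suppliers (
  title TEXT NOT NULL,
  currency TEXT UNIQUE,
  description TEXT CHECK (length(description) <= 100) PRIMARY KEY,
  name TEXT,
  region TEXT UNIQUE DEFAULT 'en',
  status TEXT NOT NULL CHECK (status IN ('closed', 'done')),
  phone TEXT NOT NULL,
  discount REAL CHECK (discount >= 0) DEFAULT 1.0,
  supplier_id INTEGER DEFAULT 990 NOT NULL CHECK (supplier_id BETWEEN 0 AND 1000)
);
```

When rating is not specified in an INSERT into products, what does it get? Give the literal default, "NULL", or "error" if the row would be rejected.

rating has no DEFAULT clause.
Omitting it would insert NULL, but it is declared NOT NULL, so the INSERT fails.

error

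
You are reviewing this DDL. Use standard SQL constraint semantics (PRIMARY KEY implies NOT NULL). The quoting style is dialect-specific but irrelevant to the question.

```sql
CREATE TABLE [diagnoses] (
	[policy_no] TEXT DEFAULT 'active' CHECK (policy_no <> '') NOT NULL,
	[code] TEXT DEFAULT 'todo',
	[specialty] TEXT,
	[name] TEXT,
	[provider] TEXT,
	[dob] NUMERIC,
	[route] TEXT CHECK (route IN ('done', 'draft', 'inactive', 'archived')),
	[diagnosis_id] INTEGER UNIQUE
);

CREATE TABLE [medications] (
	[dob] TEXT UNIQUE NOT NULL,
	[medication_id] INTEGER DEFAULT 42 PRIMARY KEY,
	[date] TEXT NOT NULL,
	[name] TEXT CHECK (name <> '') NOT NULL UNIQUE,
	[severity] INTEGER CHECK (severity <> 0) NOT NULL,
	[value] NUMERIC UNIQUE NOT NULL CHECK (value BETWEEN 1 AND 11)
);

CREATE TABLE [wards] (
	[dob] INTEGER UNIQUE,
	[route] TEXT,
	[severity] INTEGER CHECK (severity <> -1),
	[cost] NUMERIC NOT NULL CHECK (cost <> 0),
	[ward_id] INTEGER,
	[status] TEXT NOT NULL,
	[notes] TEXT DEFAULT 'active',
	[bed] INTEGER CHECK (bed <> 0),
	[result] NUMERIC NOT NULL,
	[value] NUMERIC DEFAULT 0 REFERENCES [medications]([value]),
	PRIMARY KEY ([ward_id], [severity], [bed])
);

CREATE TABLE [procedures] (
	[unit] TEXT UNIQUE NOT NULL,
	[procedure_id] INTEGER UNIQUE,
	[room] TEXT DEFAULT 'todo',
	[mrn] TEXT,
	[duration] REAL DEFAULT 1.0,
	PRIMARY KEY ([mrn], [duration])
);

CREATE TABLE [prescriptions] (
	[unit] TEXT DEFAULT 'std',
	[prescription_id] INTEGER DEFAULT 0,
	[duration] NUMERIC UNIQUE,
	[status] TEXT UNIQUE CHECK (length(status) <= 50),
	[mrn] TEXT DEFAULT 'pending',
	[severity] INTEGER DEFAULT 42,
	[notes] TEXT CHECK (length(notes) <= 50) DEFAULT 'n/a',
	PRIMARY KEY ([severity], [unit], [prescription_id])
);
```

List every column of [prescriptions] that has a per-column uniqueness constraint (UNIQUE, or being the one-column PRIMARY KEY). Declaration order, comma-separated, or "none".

- unit: part of a composite PRIMARY KEY — only the tuple is unique, not this column on its own.
- prescription_id: part of a composite PRIMARY KEY — only the tuple is unique, not this column on its own.
- duration: declared UNIQUE → unique.
- status: declared UNIQUE → unique.
- mrn: no UNIQUE or single-column PK constraint.
- severity: part of a composite PRIMARY KEY — only the tuple is unique, not this column on its own.
- notes: no UNIQUE or single-column PK constraint.

duration, status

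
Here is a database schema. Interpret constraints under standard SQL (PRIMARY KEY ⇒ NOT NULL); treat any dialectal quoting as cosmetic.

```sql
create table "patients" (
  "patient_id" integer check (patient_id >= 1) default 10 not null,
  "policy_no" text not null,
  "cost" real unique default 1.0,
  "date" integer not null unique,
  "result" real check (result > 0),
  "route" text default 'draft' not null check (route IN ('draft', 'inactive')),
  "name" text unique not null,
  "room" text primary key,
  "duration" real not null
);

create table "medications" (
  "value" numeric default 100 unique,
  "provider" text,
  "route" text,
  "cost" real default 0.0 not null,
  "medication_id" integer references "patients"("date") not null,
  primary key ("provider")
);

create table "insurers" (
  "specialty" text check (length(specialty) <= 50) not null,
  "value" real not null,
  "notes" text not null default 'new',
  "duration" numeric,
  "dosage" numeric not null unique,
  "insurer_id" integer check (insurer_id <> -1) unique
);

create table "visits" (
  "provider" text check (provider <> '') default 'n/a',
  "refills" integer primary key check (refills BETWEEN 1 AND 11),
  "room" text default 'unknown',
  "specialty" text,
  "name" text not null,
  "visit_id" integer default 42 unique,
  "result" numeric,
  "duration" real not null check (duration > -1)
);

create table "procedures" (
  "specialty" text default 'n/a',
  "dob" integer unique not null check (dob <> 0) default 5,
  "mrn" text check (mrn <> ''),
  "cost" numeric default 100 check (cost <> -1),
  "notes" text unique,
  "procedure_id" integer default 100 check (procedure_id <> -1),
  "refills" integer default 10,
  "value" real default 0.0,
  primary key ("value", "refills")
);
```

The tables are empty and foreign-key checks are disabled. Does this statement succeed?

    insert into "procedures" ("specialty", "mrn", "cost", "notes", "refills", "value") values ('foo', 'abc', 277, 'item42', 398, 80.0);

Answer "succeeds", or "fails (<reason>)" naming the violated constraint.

succeeds

NOT NULL columns: dob defaults to 5; refills is supplied; value is supplied.
CHECK constraints: 'abc' satisfies (mrn <> ''); 277 satisfies (cost <> -1).
No constraint is violated.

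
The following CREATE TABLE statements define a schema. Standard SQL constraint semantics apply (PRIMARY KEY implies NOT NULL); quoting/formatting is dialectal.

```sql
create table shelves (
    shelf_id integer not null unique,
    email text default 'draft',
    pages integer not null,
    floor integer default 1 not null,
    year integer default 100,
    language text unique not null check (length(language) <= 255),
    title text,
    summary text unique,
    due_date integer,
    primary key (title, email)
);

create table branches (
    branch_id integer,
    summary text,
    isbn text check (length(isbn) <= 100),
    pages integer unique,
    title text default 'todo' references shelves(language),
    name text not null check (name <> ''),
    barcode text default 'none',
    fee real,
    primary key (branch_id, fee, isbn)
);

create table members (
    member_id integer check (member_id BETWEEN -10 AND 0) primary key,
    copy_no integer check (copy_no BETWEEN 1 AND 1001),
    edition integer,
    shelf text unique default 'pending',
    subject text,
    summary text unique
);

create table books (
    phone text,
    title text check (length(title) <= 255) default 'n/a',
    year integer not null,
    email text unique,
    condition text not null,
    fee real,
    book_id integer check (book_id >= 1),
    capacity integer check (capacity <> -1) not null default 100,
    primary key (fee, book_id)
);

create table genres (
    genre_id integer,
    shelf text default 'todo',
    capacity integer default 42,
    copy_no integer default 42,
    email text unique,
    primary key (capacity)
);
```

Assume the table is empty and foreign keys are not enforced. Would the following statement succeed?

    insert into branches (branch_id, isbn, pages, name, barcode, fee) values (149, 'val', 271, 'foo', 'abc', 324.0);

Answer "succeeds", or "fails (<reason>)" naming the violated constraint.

NOT NULL columns: branch_id is supplied; fee is supplied; isbn is supplied; name is supplied.
CHECK constraints: 'val' satisfies (length(isbn) <= 100); 'foo' satisfies (name <> '').
No constraint is violated.

succeeds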